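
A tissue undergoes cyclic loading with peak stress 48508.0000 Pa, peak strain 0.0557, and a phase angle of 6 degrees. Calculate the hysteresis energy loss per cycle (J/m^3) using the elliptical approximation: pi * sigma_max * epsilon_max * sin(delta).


E_loss = pi * sigma_max * epsilon_max * sin(delta)
delta = 6 deg = 0.1047 rad
sin(delta) = 0.1045
E_loss = pi * 48508.0000 * 0.0557 * 0.1045
E_loss = 887.2643


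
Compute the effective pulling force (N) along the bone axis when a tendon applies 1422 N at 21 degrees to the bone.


F_eff = F_tendon * cos(theta)
theta = 21 deg = 0.3665 rad
cos(theta) = 0.9336
F_eff = 1422 * 0.9336
F_eff = 1327.5514


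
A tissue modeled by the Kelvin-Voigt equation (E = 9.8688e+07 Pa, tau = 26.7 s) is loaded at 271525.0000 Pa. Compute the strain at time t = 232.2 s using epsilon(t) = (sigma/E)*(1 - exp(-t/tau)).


epsilon(t) = (sigma/E) * (1 - exp(-t/tau))
sigma/E = 271525.0000 / 9.8688e+07 = 0.0028
exp(-t/tau) = exp(-232.2 / 26.7) = 1.6715e-04
epsilon = 0.0028 * (1 - 1.6715e-04)
epsilon = 0.0028


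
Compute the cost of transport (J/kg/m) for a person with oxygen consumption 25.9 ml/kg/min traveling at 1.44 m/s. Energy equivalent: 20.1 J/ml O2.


Power per kg = VO2 * 20.1 / 60
Power per kg = 25.9 * 20.1 / 60 = 8.6765 W/kg
Cost = power_per_kg / speed
Cost = 8.6765 / 1.44
Cost = 6.0253


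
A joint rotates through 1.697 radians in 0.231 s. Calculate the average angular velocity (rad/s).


omega = delta_theta / delta_t
omega = 1.697 / 0.231
omega = 7.3463


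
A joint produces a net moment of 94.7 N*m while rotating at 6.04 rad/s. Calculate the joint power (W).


P = M * omega
P = 94.7 * 6.04
P = 571.9880


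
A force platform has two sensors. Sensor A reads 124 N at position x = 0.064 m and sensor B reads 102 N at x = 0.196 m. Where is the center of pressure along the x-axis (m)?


COP_x = (F1*x1 + F2*x2) / (F1 + F2)
COP_x = (124*0.064 + 102*0.196) / (124 + 102)
Numerator = 27.9280
Denominator = 226
COP_x = 0.1236


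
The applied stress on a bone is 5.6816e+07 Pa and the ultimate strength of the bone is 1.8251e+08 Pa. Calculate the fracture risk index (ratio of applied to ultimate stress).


FRI = applied / ultimate
FRI = 5.6816e+07 / 1.8251e+08
FRI = 0.3113


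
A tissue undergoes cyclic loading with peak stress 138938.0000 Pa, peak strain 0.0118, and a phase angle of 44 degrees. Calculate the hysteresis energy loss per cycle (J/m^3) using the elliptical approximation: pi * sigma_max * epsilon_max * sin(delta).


E_loss = pi * sigma_max * epsilon_max * sin(delta)
delta = 44 deg = 0.7679 rad
sin(delta) = 0.6947
E_loss = pi * 138938.0000 * 0.0118 * 0.6947
E_loss = 3577.8670


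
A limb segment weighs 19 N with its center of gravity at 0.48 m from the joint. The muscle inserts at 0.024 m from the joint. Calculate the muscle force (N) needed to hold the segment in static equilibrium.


F_muscle = W * d_load / d_muscle
F_muscle = 19 * 0.48 / 0.024
Numerator = 9.1200
F_muscle = 380.0000


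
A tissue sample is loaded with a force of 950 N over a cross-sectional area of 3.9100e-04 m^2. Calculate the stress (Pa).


stress = F / A
stress = 950 / 3.9100e-04
stress = 2.4297e+06


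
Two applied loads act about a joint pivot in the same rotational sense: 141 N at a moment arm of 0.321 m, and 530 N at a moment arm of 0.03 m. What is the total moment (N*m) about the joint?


M = F1 * d1 + F2 * d2
M = 141 * 0.321 + 530 * 0.03
M = 45.2610 + 15.9000
M = 61.1610


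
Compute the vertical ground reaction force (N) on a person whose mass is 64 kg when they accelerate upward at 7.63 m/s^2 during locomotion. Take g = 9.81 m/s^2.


GRF = m * (g + a)
GRF = 64 * (9.81 + 7.63)
GRF = 64 * 17.4400
GRF = 1116.1600


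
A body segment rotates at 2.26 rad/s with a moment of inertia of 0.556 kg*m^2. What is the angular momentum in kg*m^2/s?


L = I * omega
L = 0.556 * 2.26
L = 1.2566


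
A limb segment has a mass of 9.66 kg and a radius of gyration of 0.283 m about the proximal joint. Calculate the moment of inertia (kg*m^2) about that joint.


I = m * k^2
I = 9.66 * 0.283^2
k^2 = 0.0801
I = 0.7737


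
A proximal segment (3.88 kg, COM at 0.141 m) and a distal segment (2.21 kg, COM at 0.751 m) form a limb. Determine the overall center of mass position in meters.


COM = (m1*x1 + m2*x2) / (m1 + m2)
COM = (3.88*0.141 + 2.21*0.751) / (3.88 + 2.21)
Numerator = 2.2068
Denominator = 6.0900
COM = 0.3624


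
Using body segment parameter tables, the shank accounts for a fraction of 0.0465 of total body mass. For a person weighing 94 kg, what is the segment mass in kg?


m_segment = body_mass * fraction
m_segment = 94 * 0.0465
m_segment = 4.3710


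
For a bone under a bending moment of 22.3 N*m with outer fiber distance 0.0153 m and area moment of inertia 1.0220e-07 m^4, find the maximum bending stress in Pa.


sigma = M * c / I
sigma = 22.3 * 0.0153 / 1.0220e-07
M * c = 0.3412
sigma = 3.3385e+06


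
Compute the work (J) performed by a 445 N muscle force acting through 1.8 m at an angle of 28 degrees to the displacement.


W = F * d * cos(theta)
theta = 28 deg = 0.4887 rad
cos(theta) = 0.8829
W = 445 * 1.8 * 0.8829
W = 707.2410


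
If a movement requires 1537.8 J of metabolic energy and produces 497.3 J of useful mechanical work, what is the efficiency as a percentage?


eta = (W_mech / E_meta) * 100
eta = (497.3 / 1537.8) * 100
ratio = 0.3234
eta = 32.3384


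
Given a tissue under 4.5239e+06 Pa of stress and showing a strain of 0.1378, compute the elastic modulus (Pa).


E = stress / strain
E = 4.5239e+06 / 0.1378
E = 3.2829e+07


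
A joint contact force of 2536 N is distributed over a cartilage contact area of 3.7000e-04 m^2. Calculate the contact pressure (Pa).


P = F / A
P = 2536 / 3.7000e-04
P = 6.8541e+06


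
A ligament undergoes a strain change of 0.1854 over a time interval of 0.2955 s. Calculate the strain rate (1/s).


strain_rate = delta_strain / delta_t
strain_rate = 0.1854 / 0.2955
strain_rate = 0.6274


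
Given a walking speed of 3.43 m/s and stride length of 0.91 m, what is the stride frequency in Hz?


f = v / stride_length
f = 3.43 / 0.91
f = 3.7692


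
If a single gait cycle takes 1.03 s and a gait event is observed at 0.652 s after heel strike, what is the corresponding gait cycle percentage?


pct = (event_time / cycle_time) * 100
pct = (0.652 / 1.03) * 100
ratio = 0.6330
pct = 63.3010


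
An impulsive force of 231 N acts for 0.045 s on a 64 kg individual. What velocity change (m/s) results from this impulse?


J = F * dt = 231 * 0.045 = 10.3950 N*s
delta_v = J / m
delta_v = 10.3950 / 64
delta_v = 0.1624


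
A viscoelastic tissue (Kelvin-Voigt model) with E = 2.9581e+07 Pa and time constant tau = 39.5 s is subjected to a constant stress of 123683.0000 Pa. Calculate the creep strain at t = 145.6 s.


epsilon(t) = (sigma/E) * (1 - exp(-t/tau))
sigma/E = 123683.0000 / 2.9581e+07 = 0.0042
exp(-t/tau) = exp(-145.6 / 39.5) = 0.0251
epsilon = 0.0042 * (1 - 0.0251)
epsilon = 0.0041


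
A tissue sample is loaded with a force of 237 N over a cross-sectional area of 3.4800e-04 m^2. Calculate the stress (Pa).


stress = F / A
stress = 237 / 3.4800e-04
stress = 681034.4828


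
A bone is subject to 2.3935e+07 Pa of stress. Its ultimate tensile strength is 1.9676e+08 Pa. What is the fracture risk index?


FRI = applied / ultimate
FRI = 2.3935e+07 / 1.9676e+08
FRI = 0.1216


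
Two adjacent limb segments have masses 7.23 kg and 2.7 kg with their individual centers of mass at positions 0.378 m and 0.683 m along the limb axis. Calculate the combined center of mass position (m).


COM = (m1*x1 + m2*x2) / (m1 + m2)
COM = (7.23*0.378 + 2.7*0.683) / (7.23 + 2.7)
Numerator = 4.5770
Denominator = 9.9300
COM = 0.4609


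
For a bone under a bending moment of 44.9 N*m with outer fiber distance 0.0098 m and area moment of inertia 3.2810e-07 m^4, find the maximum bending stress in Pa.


sigma = M * c / I
sigma = 44.9 * 0.0098 / 3.2810e-07
M * c = 0.4400
sigma = 1.3411e+06


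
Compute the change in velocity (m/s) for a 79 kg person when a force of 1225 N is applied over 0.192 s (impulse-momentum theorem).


J = F * dt = 1225 * 0.192 = 235.2000 N*s
delta_v = J / m
delta_v = 235.2000 / 79
delta_v = 2.9772


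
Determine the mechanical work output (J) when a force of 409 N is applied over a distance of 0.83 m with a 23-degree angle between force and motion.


W = F * d * cos(theta)
theta = 23 deg = 0.4014 rad
cos(theta) = 0.9205
W = 409 * 0.83 * 0.9205
W = 312.4838


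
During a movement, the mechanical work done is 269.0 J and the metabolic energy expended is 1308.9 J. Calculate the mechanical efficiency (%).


eta = (W_mech / E_meta) * 100
eta = (269.0 / 1308.9) * 100
ratio = 0.2055
eta = 20.5516


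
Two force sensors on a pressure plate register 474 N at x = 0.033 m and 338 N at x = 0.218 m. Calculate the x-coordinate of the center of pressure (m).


COP_x = (F1*x1 + F2*x2) / (F1 + F2)
COP_x = (474*0.033 + 338*0.218) / (474 + 338)
Numerator = 89.3260
Denominator = 812
COP_x = 0.1100


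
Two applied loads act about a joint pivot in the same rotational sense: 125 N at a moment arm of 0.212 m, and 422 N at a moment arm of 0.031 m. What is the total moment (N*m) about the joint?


M = F1 * d1 + F2 * d2
M = 125 * 0.212 + 422 * 0.031
M = 26.5000 + 13.0820
M = 39.5820


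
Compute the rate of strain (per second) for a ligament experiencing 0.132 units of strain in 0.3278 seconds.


strain_rate = delta_strain / delta_t
strain_rate = 0.132 / 0.3278
strain_rate = 0.4027


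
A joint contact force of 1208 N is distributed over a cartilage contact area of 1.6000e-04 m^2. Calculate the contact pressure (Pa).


P = F / A
P = 1208 / 1.6000e-04
P = 7.5500e+06


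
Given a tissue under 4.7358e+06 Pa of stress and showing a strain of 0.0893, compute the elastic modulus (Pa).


E = stress / strain
E = 4.7358e+06 / 0.0893
E = 5.3032e+07


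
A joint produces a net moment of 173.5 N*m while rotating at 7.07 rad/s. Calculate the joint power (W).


P = M * omega
P = 173.5 * 7.07
P = 1226.6450


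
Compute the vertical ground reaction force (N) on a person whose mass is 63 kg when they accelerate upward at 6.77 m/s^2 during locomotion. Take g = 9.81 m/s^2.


GRF = m * (g + a)
GRF = 63 * (9.81 + 6.77)
GRF = 63 * 16.5800
GRF = 1044.5400


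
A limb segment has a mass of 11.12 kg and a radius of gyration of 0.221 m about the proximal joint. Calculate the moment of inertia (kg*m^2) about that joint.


I = m * k^2
I = 11.12 * 0.221^2
k^2 = 0.0488
I = 0.5431


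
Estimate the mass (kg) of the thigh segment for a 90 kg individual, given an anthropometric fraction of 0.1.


m_segment = body_mass * fraction
m_segment = 90 * 0.1
m_segment = 9.0000


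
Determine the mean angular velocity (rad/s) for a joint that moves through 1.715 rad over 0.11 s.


omega = delta_theta / delta_t
omega = 1.715 / 0.11
omega = 15.5909


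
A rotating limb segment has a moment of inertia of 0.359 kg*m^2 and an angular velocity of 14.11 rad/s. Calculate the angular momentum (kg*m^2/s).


L = I * omega
L = 0.359 * 14.11
L = 5.0655


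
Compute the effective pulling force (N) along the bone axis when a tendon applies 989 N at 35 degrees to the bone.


F_eff = F_tendon * cos(theta)
theta = 35 deg = 0.6109 rad
cos(theta) = 0.8192
F_eff = 989 * 0.8192
F_eff = 810.1414


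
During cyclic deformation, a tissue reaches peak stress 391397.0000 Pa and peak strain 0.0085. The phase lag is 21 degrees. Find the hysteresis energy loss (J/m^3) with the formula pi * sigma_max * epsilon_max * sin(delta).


E_loss = pi * sigma_max * epsilon_max * sin(delta)
delta = 21 deg = 0.3665 rad
sin(delta) = 0.3584
E_loss = pi * 391397.0000 * 0.0085 * 0.3584
E_loss = 3745.5487


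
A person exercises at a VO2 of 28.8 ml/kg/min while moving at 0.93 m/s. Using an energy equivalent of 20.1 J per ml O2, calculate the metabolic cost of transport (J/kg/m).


Power per kg = VO2 * 20.1 / 60
Power per kg = 28.8 * 20.1 / 60 = 9.6480 W/kg
Cost = power_per_kg / speed
Cost = 9.6480 / 0.93
Cost = 10.3742


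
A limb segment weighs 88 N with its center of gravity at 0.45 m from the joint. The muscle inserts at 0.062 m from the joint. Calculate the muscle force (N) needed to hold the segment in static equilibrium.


F_muscle = W * d_load / d_muscle
F_muscle = 88 * 0.45 / 0.062
Numerator = 39.6000
F_muscle = 638.7097


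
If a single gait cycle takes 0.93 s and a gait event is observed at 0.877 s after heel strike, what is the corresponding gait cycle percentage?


pct = (event_time / cycle_time) * 100
pct = (0.877 / 0.93) * 100
ratio = 0.9430
pct = 94.3011


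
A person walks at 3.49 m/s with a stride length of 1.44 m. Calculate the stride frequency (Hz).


f = v / stride_length
f = 3.49 / 1.44
f = 2.4236


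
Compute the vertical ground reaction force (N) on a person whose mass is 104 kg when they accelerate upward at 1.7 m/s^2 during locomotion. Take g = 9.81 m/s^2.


GRF = m * (g + a)
GRF = 104 * (9.81 + 1.7)
GRF = 104 * 11.5100
GRF = 1197.0400


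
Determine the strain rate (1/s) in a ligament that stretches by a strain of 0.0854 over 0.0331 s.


strain_rate = delta_strain / delta_t
strain_rate = 0.0854 / 0.0331
strain_rate = 2.5801


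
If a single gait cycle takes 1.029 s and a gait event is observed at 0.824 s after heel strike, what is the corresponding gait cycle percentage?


pct = (event_time / cycle_time) * 100
pct = (0.824 / 1.029) * 100
ratio = 0.8008
pct = 80.0777


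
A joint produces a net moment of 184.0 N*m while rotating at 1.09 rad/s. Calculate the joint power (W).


P = M * omega
P = 184.0 * 1.09
P = 200.5600


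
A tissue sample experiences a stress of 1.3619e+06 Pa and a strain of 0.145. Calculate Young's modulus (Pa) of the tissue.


E = stress / strain
E = 1.3619e+06 / 0.145
E = 9.3924e+06


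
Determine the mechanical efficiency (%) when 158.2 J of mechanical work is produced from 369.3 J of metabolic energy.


eta = (W_mech / E_meta) * 100
eta = (158.2 / 369.3) * 100
ratio = 0.4284
eta = 42.8378


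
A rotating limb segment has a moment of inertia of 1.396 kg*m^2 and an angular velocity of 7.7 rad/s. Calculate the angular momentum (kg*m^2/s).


L = I * omega
L = 1.396 * 7.7
L = 10.7492


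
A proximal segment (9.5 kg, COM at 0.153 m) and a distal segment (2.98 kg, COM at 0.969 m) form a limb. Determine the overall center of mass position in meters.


COM = (m1*x1 + m2*x2) / (m1 + m2)
COM = (9.5*0.153 + 2.98*0.969) / (9.5 + 2.98)
Numerator = 4.3411
Denominator = 12.4800
COM = 0.3478


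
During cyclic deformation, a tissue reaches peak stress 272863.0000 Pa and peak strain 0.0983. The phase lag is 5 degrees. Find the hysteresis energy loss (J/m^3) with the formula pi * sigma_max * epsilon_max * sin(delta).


E_loss = pi * sigma_max * epsilon_max * sin(delta)
delta = 5 deg = 0.0873 rad
sin(delta) = 0.0872
E_loss = pi * 272863.0000 * 0.0983 * 0.0872
E_loss = 7344.1924


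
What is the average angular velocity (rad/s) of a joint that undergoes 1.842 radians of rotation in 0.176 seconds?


omega = delta_theta / delta_t
omega = 1.842 / 0.176
omega = 10.4659


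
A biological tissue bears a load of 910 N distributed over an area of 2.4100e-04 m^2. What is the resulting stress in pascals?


stress = F / A
stress = 910 / 2.4100e-04
stress = 3.7759e+06


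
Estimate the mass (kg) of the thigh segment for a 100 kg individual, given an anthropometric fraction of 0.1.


m_segment = body_mass * fraction
m_segment = 100 * 0.1
m_segment = 10.0000


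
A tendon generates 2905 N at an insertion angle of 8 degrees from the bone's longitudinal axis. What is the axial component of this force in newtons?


F_eff = F_tendon * cos(theta)
theta = 8 deg = 0.1396 rad
cos(theta) = 0.9903
F_eff = 2905 * 0.9903
F_eff = 2876.7287


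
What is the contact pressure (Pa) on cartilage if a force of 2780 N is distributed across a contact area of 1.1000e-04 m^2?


P = F / A
P = 2780 / 1.1000e-04
P = 2.5273e+07


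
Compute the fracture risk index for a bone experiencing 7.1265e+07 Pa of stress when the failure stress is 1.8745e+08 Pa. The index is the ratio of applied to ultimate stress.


FRI = applied / ultimate
FRI = 7.1265e+07 / 1.8745e+08
FRI = 0.3802


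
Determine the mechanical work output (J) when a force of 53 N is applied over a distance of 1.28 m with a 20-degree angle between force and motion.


W = F * d * cos(theta)
theta = 20 deg = 0.3491 rad
cos(theta) = 0.9397
W = 53 * 1.28 * 0.9397
W = 63.7487


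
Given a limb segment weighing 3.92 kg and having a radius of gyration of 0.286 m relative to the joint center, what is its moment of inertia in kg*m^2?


I = m * k^2
I = 3.92 * 0.286^2
k^2 = 0.0818
I = 0.3206


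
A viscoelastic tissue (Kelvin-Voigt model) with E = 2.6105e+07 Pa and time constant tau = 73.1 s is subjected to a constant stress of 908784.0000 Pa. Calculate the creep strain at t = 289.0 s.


epsilon(t) = (sigma/E) * (1 - exp(-t/tau))
sigma/E = 908784.0000 / 2.6105e+07 = 0.0348
exp(-t/tau) = exp(-289.0 / 73.1) = 0.0192
epsilon = 0.0348 * (1 - 0.0192)
epsilon = 0.0341


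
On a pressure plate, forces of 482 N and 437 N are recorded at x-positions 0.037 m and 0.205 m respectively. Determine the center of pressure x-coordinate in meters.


COP_x = (F1*x1 + F2*x2) / (F1 + F2)
COP_x = (482*0.037 + 437*0.205) / (482 + 437)
Numerator = 107.4190
Denominator = 919
COP_x = 0.1169


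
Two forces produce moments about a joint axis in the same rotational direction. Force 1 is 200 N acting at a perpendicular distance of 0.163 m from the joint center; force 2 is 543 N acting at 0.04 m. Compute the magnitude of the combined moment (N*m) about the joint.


M = F1 * d1 + F2 * d2
M = 200 * 0.163 + 543 * 0.04
M = 32.6000 + 21.7200
M = 54.3200


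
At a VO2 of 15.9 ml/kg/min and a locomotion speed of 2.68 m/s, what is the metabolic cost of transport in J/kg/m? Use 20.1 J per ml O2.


Power per kg = VO2 * 20.1 / 60
Power per kg = 15.9 * 20.1 / 60 = 5.3265 W/kg
Cost = power_per_kg / speed
Cost = 5.3265 / 2.68
Cost = 1.9875


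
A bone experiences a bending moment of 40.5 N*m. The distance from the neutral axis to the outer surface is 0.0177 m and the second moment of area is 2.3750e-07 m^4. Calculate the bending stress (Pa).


sigma = M * c / I
sigma = 40.5 * 0.0177 / 2.3750e-07
M * c = 0.7168
sigma = 3.0183e+06


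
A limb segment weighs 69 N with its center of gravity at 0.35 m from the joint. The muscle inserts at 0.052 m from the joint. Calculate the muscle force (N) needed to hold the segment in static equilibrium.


F_muscle = W * d_load / d_muscle
F_muscle = 69 * 0.35 / 0.052
Numerator = 24.1500
F_muscle = 464.4231


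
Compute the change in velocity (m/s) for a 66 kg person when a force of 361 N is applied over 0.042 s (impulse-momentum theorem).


J = F * dt = 361 * 0.042 = 15.1620 N*s
delta_v = J / m
delta_v = 15.1620 / 66
delta_v = 0.2297


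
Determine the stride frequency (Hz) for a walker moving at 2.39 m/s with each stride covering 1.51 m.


f = v / stride_length
f = 2.39 / 1.51
f = 1.5828


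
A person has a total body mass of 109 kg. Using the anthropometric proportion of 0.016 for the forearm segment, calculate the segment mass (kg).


m_segment = body_mass * fraction
m_segment = 109 * 0.016
m_segment = 1.7440


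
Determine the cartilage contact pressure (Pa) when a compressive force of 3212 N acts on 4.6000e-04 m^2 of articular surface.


P = F / A
P = 3212 / 4.6000e-04
P = 6.9826e+06


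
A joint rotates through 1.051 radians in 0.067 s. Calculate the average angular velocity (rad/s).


omega = delta_theta / delta_t
omega = 1.051 / 0.067
omega = 15.6866


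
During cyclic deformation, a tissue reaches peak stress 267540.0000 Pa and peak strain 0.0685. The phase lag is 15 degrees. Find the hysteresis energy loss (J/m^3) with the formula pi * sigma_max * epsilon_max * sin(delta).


E_loss = pi * sigma_max * epsilon_max * sin(delta)
delta = 15 deg = 0.2618 rad
sin(delta) = 0.2588
E_loss = pi * 267540.0000 * 0.0685 * 0.2588
E_loss = 14901.3425


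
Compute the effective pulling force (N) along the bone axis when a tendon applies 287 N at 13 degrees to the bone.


F_eff = F_tendon * cos(theta)
theta = 13 deg = 0.2269 rad
cos(theta) = 0.9744
F_eff = 287 * 0.9744
F_eff = 279.6442


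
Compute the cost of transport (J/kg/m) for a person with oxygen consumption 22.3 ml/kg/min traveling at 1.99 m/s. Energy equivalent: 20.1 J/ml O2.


Power per kg = VO2 * 20.1 / 60
Power per kg = 22.3 * 20.1 / 60 = 7.4705 W/kg
Cost = power_per_kg / speed
Cost = 7.4705 / 1.99
Cost = 3.7540


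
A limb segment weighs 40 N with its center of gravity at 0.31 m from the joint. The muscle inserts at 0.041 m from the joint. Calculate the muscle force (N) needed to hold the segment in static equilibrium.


F_muscle = W * d_load / d_muscle
F_muscle = 40 * 0.31 / 0.041
Numerator = 12.4000
F_muscle = 302.4390


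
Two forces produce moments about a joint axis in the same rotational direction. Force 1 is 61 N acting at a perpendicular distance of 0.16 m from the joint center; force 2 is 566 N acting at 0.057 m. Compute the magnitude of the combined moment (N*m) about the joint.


M = F1 * d1 + F2 * d2
M = 61 * 0.16 + 566 * 0.057
M = 9.7600 + 32.2620
M = 42.0220


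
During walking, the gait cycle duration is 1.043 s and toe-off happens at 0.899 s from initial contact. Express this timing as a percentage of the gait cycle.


pct = (event_time / cycle_time) * 100
pct = (0.899 / 1.043) * 100
ratio = 0.8619
pct = 86.1937


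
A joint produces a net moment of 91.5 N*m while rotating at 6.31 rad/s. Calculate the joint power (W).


P = M * omega
P = 91.5 * 6.31
P = 577.3650


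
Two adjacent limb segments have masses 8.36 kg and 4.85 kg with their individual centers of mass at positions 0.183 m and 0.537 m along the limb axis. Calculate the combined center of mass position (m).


COM = (m1*x1 + m2*x2) / (m1 + m2)
COM = (8.36*0.183 + 4.85*0.537) / (8.36 + 4.85)
Numerator = 4.1343
Denominator = 13.2100
COM = 0.3130


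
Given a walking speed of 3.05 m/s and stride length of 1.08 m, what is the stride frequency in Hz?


f = v / stride_length
f = 3.05 / 1.08
f = 2.8241


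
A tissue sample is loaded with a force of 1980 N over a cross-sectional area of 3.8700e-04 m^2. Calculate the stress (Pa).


stress = F / A
stress = 1980 / 3.8700e-04
stress = 5.1163e+06


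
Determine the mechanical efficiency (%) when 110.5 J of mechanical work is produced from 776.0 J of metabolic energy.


eta = (W_mech / E_meta) * 100
eta = (110.5 / 776.0) * 100
ratio = 0.1424
eta = 14.2397


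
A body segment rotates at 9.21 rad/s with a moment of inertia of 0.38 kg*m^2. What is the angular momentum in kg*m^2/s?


L = I * omega
L = 0.38 * 9.21
L = 3.4998


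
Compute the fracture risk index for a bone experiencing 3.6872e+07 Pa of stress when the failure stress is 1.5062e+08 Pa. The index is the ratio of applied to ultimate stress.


FRI = applied / ultimate
FRI = 3.6872e+07 / 1.5062e+08
FRI = 0.2448


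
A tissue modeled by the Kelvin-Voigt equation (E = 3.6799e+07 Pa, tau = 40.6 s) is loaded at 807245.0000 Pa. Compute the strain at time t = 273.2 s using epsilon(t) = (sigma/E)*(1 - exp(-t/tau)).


epsilon(t) = (sigma/E) * (1 - exp(-t/tau))
sigma/E = 807245.0000 / 3.6799e+07 = 0.0219
exp(-t/tau) = exp(-273.2 / 40.6) = 0.0012
epsilon = 0.0219 * (1 - 0.0012)
epsilon = 0.0219


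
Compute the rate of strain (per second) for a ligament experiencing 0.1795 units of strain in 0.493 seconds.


strain_rate = delta_strain / delta_t
strain_rate = 0.1795 / 0.493
strain_rate = 0.3641


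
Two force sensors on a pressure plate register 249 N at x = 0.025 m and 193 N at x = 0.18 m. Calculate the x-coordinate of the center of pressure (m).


COP_x = (F1*x1 + F2*x2) / (F1 + F2)
COP_x = (249*0.025 + 193*0.18) / (249 + 193)
Numerator = 40.9650
Denominator = 442
COP_x = 0.0927


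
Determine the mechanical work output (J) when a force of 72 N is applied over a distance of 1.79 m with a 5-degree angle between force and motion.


W = F * d * cos(theta)
theta = 5 deg = 0.0873 rad
cos(theta) = 0.9962
W = 72 * 1.79 * 0.9962
W = 128.3896


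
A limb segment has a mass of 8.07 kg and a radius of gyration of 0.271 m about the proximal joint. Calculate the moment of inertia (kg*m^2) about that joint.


I = m * k^2
I = 8.07 * 0.271^2
k^2 = 0.0734
I = 0.5927


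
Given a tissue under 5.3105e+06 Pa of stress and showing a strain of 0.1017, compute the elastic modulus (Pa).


E = stress / strain
E = 5.3105e+06 / 0.1017
E = 5.2217e+07


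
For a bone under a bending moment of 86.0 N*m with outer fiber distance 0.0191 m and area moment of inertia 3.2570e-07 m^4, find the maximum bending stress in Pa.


sigma = M * c / I
sigma = 86.0 * 0.0191 / 3.2570e-07
M * c = 1.6426
sigma = 5.0433e+06


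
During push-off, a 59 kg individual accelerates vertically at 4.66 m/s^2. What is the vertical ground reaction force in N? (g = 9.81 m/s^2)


GRF = m * (g + a)
GRF = 59 * (9.81 + 4.66)
GRF = 59 * 14.4700
GRF = 853.7300


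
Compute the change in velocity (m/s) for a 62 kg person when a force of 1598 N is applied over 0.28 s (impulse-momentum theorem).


J = F * dt = 1598 * 0.28 = 447.4400 N*s
delta_v = J / m
delta_v = 447.4400 / 62
delta_v = 7.2168


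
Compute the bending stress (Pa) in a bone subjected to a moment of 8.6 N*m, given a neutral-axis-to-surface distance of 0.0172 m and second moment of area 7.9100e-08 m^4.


sigma = M * c / I
sigma = 8.6 * 0.0172 / 7.9100e-08
M * c = 0.1479
sigma = 1.8700e+06


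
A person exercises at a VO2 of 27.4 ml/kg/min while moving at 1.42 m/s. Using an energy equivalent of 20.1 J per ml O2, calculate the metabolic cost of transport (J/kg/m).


Power per kg = VO2 * 20.1 / 60
Power per kg = 27.4 * 20.1 / 60 = 9.1790 W/kg
Cost = power_per_kg / speed
Cost = 9.1790 / 1.42
Cost = 6.4641


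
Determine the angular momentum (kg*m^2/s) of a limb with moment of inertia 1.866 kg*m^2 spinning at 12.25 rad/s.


L = I * omega
L = 1.866 * 12.25
L = 22.8585


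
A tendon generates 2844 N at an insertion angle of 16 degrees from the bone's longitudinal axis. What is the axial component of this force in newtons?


F_eff = F_tendon * cos(theta)
theta = 16 deg = 0.2793 rad
cos(theta) = 0.9613
F_eff = 2844 * 0.9613
F_eff = 2733.8283


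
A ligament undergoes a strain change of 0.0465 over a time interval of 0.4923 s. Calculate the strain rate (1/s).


strain_rate = delta_strain / delta_t
strain_rate = 0.0465 / 0.4923
strain_rate = 0.0945


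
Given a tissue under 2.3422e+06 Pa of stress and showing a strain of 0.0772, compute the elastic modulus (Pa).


E = stress / strain
E = 2.3422e+06 / 0.0772
E = 3.0339e+07


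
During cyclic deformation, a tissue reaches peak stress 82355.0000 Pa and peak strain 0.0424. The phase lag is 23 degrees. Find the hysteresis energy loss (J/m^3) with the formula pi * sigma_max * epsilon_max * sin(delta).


E_loss = pi * sigma_max * epsilon_max * sin(delta)
delta = 23 deg = 0.4014 rad
sin(delta) = 0.3907
E_loss = pi * 82355.0000 * 0.0424 * 0.3907
E_loss = 4286.3113


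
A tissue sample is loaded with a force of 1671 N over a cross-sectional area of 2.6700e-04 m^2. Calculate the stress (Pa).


stress = F / A
stress = 1671 / 2.6700e-04
stress = 6.2584e+06


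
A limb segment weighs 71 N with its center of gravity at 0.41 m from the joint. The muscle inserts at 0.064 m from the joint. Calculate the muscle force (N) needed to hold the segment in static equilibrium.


F_muscle = W * d_load / d_muscle
F_muscle = 71 * 0.41 / 0.064
Numerator = 29.1100
F_muscle = 454.8438


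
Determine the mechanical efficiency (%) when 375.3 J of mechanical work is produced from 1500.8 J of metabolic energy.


eta = (W_mech / E_meta) * 100
eta = (375.3 / 1500.8) * 100
ratio = 0.2501
eta = 25.0067


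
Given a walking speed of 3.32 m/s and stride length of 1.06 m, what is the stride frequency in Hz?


f = v / stride_length
f = 3.32 / 1.06
f = 3.1321


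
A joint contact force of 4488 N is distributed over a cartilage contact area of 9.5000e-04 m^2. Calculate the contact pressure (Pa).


P = F / A
P = 4488 / 9.5000e-04
P = 4.7242e+06


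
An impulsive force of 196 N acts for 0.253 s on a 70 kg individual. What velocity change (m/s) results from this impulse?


J = F * dt = 196 * 0.253 = 49.5880 N*s
delta_v = J / m
delta_v = 49.5880 / 70
delta_v = 0.7084


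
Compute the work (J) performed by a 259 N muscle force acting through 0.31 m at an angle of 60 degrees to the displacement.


W = F * d * cos(theta)
theta = 60 deg = 1.0472 rad
cos(theta) = 0.5000
W = 259 * 0.31 * 0.5000
W = 40.1450


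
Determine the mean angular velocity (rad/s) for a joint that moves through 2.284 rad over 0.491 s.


omega = delta_theta / delta_t
omega = 2.284 / 0.491
omega = 4.6517


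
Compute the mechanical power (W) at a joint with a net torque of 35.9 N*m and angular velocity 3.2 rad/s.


P = M * omega
P = 35.9 * 3.2
P = 114.8800


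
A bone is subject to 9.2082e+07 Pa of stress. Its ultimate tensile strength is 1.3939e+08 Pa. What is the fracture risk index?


FRI = applied / ultimate
FRI = 9.2082e+07 / 1.3939e+08
FRI = 0.6606


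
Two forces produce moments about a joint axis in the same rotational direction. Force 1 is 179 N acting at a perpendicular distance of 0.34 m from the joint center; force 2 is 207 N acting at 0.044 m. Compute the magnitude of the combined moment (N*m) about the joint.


M = F1 * d1 + F2 * d2
M = 179 * 0.34 + 207 * 0.044
M = 60.8600 + 9.1080
M = 69.9680


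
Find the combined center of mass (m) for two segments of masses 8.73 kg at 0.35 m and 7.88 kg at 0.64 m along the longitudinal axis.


COM = (m1*x1 + m2*x2) / (m1 + m2)
COM = (8.73*0.35 + 7.88*0.64) / (8.73 + 7.88)
Numerator = 8.0987
Denominator = 16.6100
COM = 0.4876


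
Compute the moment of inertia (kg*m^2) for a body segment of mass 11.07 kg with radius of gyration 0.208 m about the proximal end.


I = m * k^2
I = 11.07 * 0.208^2
k^2 = 0.0433
I = 0.4789


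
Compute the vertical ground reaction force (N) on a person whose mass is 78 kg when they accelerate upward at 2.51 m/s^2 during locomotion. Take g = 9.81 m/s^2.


GRF = m * (g + a)
GRF = 78 * (9.81 + 2.51)
GRF = 78 * 12.3200
GRF = 960.9600


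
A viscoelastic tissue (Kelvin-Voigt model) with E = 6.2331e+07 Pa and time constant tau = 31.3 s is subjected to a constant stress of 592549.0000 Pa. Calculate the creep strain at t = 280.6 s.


epsilon(t) = (sigma/E) * (1 - exp(-t/tau))
sigma/E = 592549.0000 / 6.2331e+07 = 0.0095
exp(-t/tau) = exp(-280.6 / 31.3) = 1.2782e-04
epsilon = 0.0095 * (1 - 1.2782e-04)
epsilon = 0.0095


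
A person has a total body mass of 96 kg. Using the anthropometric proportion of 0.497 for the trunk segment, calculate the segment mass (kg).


m_segment = body_mass * fraction
m_segment = 96 * 0.497
m_segment = 47.7120


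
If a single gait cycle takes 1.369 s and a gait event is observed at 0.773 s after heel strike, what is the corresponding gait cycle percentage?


pct = (event_time / cycle_time) * 100
pct = (0.773 / 1.369) * 100
ratio = 0.5646
pct = 56.4646


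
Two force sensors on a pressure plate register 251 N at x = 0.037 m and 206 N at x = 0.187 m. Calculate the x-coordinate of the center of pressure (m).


COP_x = (F1*x1 + F2*x2) / (F1 + F2)
COP_x = (251*0.037 + 206*0.187) / (251 + 206)
Numerator = 47.8090
Denominator = 457
COP_x = 0.1046


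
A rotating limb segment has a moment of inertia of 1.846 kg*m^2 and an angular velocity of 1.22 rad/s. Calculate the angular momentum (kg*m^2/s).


L = I * omega
L = 1.846 * 1.22
L = 2.2521


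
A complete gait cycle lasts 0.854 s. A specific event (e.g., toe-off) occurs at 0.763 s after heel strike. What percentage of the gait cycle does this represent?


pct = (event_time / cycle_time) * 100
pct = (0.763 / 0.854) * 100
ratio = 0.8934
pct = 89.3443


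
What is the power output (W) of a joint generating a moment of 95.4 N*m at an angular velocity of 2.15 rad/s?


P = M * omega
P = 95.4 * 2.15
P = 205.1100


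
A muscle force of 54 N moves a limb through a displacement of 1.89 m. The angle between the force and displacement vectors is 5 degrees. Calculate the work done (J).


W = F * d * cos(theta)
theta = 5 deg = 0.0873 rad
cos(theta) = 0.9962
W = 54 * 1.89 * 0.9962
W = 101.6716


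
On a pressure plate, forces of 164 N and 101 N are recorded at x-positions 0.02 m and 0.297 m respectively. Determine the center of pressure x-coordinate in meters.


COP_x = (F1*x1 + F2*x2) / (F1 + F2)
COP_x = (164*0.02 + 101*0.297) / (164 + 101)
Numerator = 33.2770
Denominator = 265
COP_x = 0.1256


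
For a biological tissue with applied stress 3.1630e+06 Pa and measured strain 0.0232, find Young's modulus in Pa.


E = stress / strain
E = 3.1630e+06 / 0.0232
E = 1.3634e+08


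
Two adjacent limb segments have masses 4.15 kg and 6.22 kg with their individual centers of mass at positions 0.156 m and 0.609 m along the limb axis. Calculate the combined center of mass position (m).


COM = (m1*x1 + m2*x2) / (m1 + m2)
COM = (4.15*0.156 + 6.22*0.609) / (4.15 + 6.22)
Numerator = 4.4354
Denominator = 10.3700
COM = 0.4277


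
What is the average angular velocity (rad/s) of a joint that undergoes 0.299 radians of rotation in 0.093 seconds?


omega = delta_theta / delta_t
omega = 0.299 / 0.093
omega = 3.2151


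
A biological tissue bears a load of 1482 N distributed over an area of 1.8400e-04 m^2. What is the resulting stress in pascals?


stress = F / A
stress = 1482 / 1.8400e-04
stress = 8.0543e+06


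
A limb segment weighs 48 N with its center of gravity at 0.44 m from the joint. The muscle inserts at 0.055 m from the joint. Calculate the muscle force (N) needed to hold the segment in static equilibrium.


F_muscle = W * d_load / d_muscle
F_muscle = 48 * 0.44 / 0.055
Numerator = 21.1200
F_muscle = 384.0000


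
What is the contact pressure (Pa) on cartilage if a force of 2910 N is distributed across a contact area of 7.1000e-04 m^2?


P = F / A
P = 2910 / 7.1000e-04
P = 4.0986e+06


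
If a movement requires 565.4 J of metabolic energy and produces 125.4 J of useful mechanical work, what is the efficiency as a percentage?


eta = (W_mech / E_meta) * 100
eta = (125.4 / 565.4) * 100
ratio = 0.2218
eta = 22.1790


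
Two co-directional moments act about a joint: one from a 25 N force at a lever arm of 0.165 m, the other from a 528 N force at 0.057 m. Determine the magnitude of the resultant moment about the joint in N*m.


M = F1 * d1 + F2 * d2
M = 25 * 0.165 + 528 * 0.057
M = 4.1250 + 30.0960
M = 34.2210


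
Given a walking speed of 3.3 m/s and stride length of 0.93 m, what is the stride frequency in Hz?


f = v / stride_length
f = 3.3 / 0.93
f = 3.5484


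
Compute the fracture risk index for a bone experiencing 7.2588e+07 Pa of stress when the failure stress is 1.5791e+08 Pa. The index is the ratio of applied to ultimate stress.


FRI = applied / ultimate
FRI = 7.2588e+07 / 1.5791e+08
FRI = 0.4597


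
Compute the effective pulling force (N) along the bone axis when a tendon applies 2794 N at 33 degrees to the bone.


F_eff = F_tendon * cos(theta)
theta = 33 deg = 0.5760 rad
cos(theta) = 0.8387
F_eff = 2794 * 0.8387
F_eff = 2343.2456


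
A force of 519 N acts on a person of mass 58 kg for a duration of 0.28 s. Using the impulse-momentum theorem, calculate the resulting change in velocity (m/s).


J = F * dt = 519 * 0.28 = 145.3200 N*s
delta_v = J / m
delta_v = 145.3200 / 58
delta_v = 2.5055


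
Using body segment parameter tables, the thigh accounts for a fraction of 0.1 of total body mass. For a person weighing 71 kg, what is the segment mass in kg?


m_segment = body_mass * fraction
m_segment = 71 * 0.1
m_segment = 7.1000


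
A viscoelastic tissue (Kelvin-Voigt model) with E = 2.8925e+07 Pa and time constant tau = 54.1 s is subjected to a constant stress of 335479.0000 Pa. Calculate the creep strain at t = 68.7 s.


epsilon(t) = (sigma/E) * (1 - exp(-t/tau))
sigma/E = 335479.0000 / 2.8925e+07 = 0.0116
exp(-t/tau) = exp(-68.7 / 54.1) = 0.2809
epsilon = 0.0116 * (1 - 0.2809)
epsilon = 0.0083


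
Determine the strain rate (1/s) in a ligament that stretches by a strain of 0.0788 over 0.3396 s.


strain_rate = delta_strain / delta_t
strain_rate = 0.0788 / 0.3396
strain_rate = 0.2320


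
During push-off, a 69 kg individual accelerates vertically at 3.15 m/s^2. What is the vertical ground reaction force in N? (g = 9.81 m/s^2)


GRF = m * (g + a)
GRF = 69 * (9.81 + 3.15)
GRF = 69 * 12.9600
GRF = 894.2400


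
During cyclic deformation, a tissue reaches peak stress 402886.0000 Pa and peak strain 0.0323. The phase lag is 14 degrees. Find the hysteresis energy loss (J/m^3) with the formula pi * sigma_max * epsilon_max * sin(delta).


E_loss = pi * sigma_max * epsilon_max * sin(delta)
delta = 14 deg = 0.2443 rad
sin(delta) = 0.2419
E_loss = pi * 402886.0000 * 0.0323 * 0.2419
E_loss = 9890.3064


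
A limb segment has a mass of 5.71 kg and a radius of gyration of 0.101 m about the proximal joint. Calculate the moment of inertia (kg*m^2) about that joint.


I = m * k^2
I = 5.71 * 0.101^2
k^2 = 0.0102
I = 0.0582


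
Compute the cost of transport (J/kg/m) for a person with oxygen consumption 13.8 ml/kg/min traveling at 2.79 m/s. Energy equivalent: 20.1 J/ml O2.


Power per kg = VO2 * 20.1 / 60
Power per kg = 13.8 * 20.1 / 60 = 4.6230 W/kg
Cost = power_per_kg / speed
Cost = 4.6230 / 2.79
Cost = 1.6570


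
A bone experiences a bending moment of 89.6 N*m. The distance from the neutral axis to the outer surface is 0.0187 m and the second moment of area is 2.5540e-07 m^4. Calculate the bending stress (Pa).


sigma = M * c / I
sigma = 89.6 * 0.0187 / 2.5540e-07
M * c = 1.6755
sigma = 6.5604e+06


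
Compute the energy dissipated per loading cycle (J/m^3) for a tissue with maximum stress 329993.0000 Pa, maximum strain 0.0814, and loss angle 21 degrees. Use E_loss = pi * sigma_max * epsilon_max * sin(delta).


E_loss = pi * sigma_max * epsilon_max * sin(delta)
delta = 21 deg = 0.3665 rad
sin(delta) = 0.3584
E_loss = pi * 329993.0000 * 0.0814 * 0.3584
E_loss = 30241.8369


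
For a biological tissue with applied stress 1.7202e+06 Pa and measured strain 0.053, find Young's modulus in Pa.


E = stress / strain
E = 1.7202e+06 / 0.053
E = 3.2457e+07


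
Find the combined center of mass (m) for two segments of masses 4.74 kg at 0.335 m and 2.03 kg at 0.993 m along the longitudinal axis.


COM = (m1*x1 + m2*x2) / (m1 + m2)
COM = (4.74*0.335 + 2.03*0.993) / (4.74 + 2.03)
Numerator = 3.6037
Denominator = 6.7700
COM = 0.5323


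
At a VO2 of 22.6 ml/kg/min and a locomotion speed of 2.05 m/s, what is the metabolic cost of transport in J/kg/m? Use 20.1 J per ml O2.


Power per kg = VO2 * 20.1 / 60
Power per kg = 22.6 * 20.1 / 60 = 7.5710 W/kg
Cost = power_per_kg / speed
Cost = 7.5710 / 2.05
Cost = 3.6932


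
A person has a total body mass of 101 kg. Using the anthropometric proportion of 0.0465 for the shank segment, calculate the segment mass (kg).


m_segment = body_mass * fraction
m_segment = 101 * 0.0465
m_segment = 4.6965


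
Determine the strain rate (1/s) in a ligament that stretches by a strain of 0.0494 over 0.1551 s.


strain_rate = delta_strain / delta_t
strain_rate = 0.0494 / 0.1551
strain_rate = 0.3185
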